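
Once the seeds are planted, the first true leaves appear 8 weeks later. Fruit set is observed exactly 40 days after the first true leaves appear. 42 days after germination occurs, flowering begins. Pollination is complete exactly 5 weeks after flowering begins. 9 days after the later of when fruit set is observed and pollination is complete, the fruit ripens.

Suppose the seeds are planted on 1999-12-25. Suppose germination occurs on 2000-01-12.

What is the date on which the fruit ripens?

2000-04-08

The seeds are planted: Dec 25, 1999.
The first true leaves appear: Dec 25, 1999 + 8 weeks = Feb 19, 2000.
Fruit set is observed: Feb 19, 2000 + 40 days = Mar 30, 2000.
Germination occurs: Jan 12, 2000.
Flowering begins: Jan 12, 2000 + 42 days = Feb 23, 2000.
Pollination is complete: Feb 23, 2000 + 5 weeks = Mar 29, 2000.
Both prerequisites met — fruit set is observed (Mar 30, 2000), pollination is complete (Mar 29, 2000); the later is Mar 30, 2000.
The fruit ripens: Mar 30, 2000 + 9 days = Apr 8, 2000.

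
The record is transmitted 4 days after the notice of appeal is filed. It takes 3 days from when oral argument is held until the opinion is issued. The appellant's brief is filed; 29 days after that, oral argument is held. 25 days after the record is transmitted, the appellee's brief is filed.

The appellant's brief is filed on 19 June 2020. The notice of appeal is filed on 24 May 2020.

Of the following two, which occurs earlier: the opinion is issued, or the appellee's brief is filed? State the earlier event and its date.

The appellee's brief is filed — 22 June 2020

The appellant's brief is filed: Jun 19, 2020.
Oral argument is held: Jun 19, 2020 + 29 days = Jul 18, 2020.
The opinion is issued: Jul 18, 2020 + 3 days = Jul 21, 2020.
The notice of appeal is filed: May 24, 2020.
The record is transmitted: May 24, 2020 + 4 days = May 28, 2020.
The appellee's brief is filed: May 28, 2020 + 25 days = Jun 22, 2020.
Comparing: the opinion is issued on Jul 21, 2020 vs the appellee's brief is filed on Jun 22, 2020. Earlier: the appellee's brief is filed.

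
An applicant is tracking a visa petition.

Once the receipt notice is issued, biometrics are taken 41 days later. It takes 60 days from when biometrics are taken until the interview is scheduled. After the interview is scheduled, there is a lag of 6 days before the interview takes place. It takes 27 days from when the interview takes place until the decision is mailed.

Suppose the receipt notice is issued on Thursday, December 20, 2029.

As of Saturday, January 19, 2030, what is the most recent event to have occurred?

The receipt notice is issued

The receipt notice is issued: Dec 20, 2029.
Biometrics are taken: Dec 20, 2029 + 41 days = Jan 30, 2030.
The interview is scheduled: Jan 30, 2030 + 60 days = Mar 31, 2030.
The interview takes place: Mar 31, 2030 + 6 days = Apr 6, 2030.
The decision is mailed: Apr 6, 2030 + 27 days = May 3, 2030.
Jan 19, 2030 falls between when the receipt notice is issued (Dec 20, 2029) and when biometrics are taken (Jan 30, 2030).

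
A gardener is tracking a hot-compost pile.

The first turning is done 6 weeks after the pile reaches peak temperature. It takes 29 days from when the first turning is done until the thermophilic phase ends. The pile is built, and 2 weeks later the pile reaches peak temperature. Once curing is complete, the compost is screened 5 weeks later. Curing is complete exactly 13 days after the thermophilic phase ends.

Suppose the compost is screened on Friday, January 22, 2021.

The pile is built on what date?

Friday, September 11, 2020

The compost is screened: Jan 22, 2021.
Curing is complete: Jan 22, 2021 − 5 weeks = Dec 18, 2020.
The thermophilic phase ends: Dec 18, 2020 − 13 days = Dec 5, 2020.
The first turning is done: Dec 5, 2020 − 29 days = Nov 6, 2020.
The pile reaches peak temperature: Nov 6, 2020 − 6 weeks = Sep 25, 2020.
The pile is built: Sep 25, 2020 − 2 weeks = Sep 11, 2020.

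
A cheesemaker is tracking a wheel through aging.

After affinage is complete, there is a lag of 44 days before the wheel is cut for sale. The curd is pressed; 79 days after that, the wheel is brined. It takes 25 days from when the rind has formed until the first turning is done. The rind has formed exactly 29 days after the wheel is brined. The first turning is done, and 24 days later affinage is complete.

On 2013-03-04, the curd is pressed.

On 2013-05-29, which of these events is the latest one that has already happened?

The wheel is brined

The curd is pressed: Mar 4, 2013.
The wheel is brined: Mar 4, 2013 + 79 days = May 22, 2013.
The rind has formed: May 22, 2013 + 29 days = Jun 20, 2013.
The first turning is done: Jun 20, 2013 + 25 days = Jul 15, 2013.
Affinage is complete: Jul 15, 2013 + 24 days = Aug 8, 2013.
The wheel is cut for sale: Aug 8, 2013 + 44 days = Sep 21, 2013.
May 29, 2013 falls between when the wheel is brined (May 22, 2013) and when the rind has formed (Jun 20, 2013).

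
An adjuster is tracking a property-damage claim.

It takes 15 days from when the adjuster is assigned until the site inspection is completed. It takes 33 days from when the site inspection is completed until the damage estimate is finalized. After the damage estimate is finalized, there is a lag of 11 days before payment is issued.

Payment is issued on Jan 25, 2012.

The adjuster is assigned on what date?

Payment is issued: Jan 25, 2012.
The damage estimate is finalized: Jan 25, 2012 − 11 days = Jan 14, 2012.
The site inspection is completed: Jan 14, 2012 − 33 days = Dec 12, 2011.
The adjuster is assigned: Dec 12, 2011 − 15 days = Nov 27, 2011.

Nov 27, 2011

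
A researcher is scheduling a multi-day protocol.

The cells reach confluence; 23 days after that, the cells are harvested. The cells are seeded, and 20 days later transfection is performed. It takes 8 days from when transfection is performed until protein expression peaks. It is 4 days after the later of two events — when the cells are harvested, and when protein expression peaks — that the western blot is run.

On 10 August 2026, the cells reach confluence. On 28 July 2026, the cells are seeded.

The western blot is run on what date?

The cells reach confluence: Aug 10, 2026.
The cells are harvested: Aug 10, 2026 + 23 days = Sep 2, 2026.
The cells are seeded: Jul 28, 2026.
Transfection is performed: Jul 28, 2026 + 20 days = Aug 17, 2026.
Protein expression peaks: Aug 17, 2026 + 8 days = Aug 25, 2026.
Both prerequisites met — the cells are harvested (Sep 2, 2026), protein expression peaks (Aug 25, 2026); the later is Sep 2, 2026.
The western blot is run: Sep 2, 2026 + 4 days = Sep 6, 2026.

6 September 2026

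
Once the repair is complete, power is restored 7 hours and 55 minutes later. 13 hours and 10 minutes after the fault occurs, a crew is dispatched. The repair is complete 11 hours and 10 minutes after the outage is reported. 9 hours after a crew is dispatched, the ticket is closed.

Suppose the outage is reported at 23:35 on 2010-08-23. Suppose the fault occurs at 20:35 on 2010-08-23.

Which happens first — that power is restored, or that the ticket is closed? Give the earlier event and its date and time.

Power is restored — 18:40 on 2010-08-24

The outage is reported: 23:35 Aug 23, 2010.
The repair is complete: 23:35 Aug 23, 2010 + 11h10m = 10:45 Aug 24, 2010.
Power is restored: 10:45 Aug 24, 2010 + 7h55m = 18:40 Aug 24, 2010.
The fault occurs: 20:35 Aug 23, 2010.
A crew is dispatched: 20:35 Aug 23, 2010 + 13h10m = 09:45 Aug 24, 2010.
The ticket is closed: 09:45 Aug 24, 2010 + 9h = 18:45 Aug 24, 2010.
Comparing: power is restored at 18:40 Aug 24, 2010 vs the ticket is closed at 18:45 Aug 24, 2010. Earlier: power is restored.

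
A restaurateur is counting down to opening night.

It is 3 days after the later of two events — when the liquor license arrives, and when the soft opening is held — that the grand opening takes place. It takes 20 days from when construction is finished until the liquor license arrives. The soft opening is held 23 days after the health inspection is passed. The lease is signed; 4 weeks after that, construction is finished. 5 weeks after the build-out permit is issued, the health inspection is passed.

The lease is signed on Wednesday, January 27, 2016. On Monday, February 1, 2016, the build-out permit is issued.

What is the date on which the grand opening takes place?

Saturday, April 2, 2016

The lease is signed: Jan 27, 2016.
Construction is finished: Jan 27, 2016 + 4 weeks = Feb 24, 2016.
The liquor license arrives: Feb 24, 2016 + 20 days = Mar 15, 2016.
The build-out permit is issued: Feb 1, 2016.
The health inspection is passed: Feb 1, 2016 + 5 weeks = Mar 7, 2016.
The soft opening is held: Mar 7, 2016 + 23 days = Mar 30, 2016.
Both prerequisites met — the liquor license arrives (Mar 15, 2016), the soft opening is held (Mar 30, 2016); the later is Mar 30, 2016.
The grand opening takes place: Mar 30, 2016 + 3 days = Apr 2, 2016.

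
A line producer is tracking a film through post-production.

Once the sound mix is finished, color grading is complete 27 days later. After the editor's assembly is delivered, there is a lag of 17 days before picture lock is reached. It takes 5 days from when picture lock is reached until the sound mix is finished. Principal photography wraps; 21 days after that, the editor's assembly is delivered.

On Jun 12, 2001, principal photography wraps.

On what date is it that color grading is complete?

Principal photography wraps: Jun 12, 2001.
The editor's assembly is delivered: Jun 12, 2001 + 21 days = Jul 3, 2001.
Picture lock is reached: Jul 3, 2001 + 17 days = Jul 20, 2001.
The sound mix is finished: Jul 20, 2001 + 5 days = Jul 25, 2001.
Color grading is complete: Jul 25, 2001 + 27 days = Aug 21, 2001.

Aug 21, 2001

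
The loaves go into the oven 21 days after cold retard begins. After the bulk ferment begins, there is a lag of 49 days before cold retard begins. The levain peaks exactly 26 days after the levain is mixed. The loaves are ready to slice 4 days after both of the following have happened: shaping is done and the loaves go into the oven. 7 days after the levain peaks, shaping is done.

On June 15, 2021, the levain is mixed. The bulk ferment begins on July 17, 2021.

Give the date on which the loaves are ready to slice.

The levain is mixed: Jun 15, 2021.
The levain peaks: Jun 15, 2021 + 26 days = Jul 11, 2021.
Shaping is done: Jul 11, 2021 + 7 days = Jul 18, 2021.
The bulk ferment begins: Jul 17, 2021.
Cold retard begins: Jul 17, 2021 + 49 days = Sep 4, 2021.
The loaves go into the oven: Sep 4, 2021 + 21 days = Sep 25, 2021.
Both prerequisites met — shaping is done (Jul 18, 2021), the loaves go into the oven (Sep 25, 2021); the later is Sep 25, 2021.
The loaves are ready to slice: Sep 25, 2021 + 4 days = Sep 29, 2021.

September 29, 2021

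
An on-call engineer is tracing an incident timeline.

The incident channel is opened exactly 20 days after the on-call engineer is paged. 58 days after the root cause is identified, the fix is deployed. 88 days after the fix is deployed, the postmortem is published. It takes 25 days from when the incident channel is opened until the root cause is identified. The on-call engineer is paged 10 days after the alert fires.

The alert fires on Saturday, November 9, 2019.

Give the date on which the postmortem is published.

Thursday, May 28, 2020

The alert fires: Nov 9, 2019.
The on-call engineer is paged: Nov 9, 2019 + 10 days = Nov 19, 2019.
The incident channel is opened: Nov 19, 2019 + 20 days = Dec 9, 2019.
The root cause is identified: Dec 9, 2019 + 25 days = Jan 3, 2020.
The fix is deployed: Jan 3, 2020 + 58 days = Mar 1, 2020.
The postmortem is published: Mar 1, 2020 + 88 days = May 28, 2020.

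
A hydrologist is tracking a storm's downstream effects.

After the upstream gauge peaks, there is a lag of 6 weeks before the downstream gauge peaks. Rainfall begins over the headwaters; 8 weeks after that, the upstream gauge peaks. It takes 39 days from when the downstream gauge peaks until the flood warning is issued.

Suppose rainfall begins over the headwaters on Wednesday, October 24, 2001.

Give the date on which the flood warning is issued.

Sunday, March 10, 2002

Rainfall begins over the headwaters: Oct 24, 2001.
The upstream gauge peaks: Oct 24, 2001 + 8 weeks = Dec 19, 2001.
The downstream gauge peaks: Dec 19, 2001 + 6 weeks = Jan 30, 2002.
The flood warning is issued: Jan 30, 2002 + 39 days = Mar 10, 2002.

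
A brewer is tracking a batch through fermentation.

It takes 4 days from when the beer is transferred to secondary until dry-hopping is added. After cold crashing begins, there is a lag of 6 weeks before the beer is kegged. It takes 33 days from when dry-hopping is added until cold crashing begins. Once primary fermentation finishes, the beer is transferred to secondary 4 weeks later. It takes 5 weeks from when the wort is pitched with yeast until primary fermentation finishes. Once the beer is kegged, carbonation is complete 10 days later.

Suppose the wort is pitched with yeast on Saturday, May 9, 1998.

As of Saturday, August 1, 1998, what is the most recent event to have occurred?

Dry-hopping is added

The wort is pitched with yeast: May 9, 1998.
Primary fermentation finishes: May 9, 1998 + 5 weeks = Jun 13, 1998.
The beer is transferred to secondary: Jun 13, 1998 + 4 weeks = Jul 11, 1998.
Dry-hopping is added: Jul 11, 1998 + 4 days = Jul 15, 1998.
Cold crashing begins: Jul 15, 1998 + 33 days = Aug 17, 1998.
The beer is kegged: Aug 17, 1998 + 6 weeks = Sep 28, 1998.
Carbonation is complete: Sep 28, 1998 + 10 days = Oct 8, 1998.
Aug 1, 1998 falls between when dry-hopping is added (Jul 15, 1998) and when cold crashing begins (Aug 17, 1998).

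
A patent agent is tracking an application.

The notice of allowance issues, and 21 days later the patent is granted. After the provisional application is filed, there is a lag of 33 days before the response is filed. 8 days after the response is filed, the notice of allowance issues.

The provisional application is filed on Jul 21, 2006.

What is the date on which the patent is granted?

Sep 21, 2006

The provisional application is filed: Jul 21, 2006.
The response is filed: Jul 21, 2006 + 33 days = Aug 23, 2006.
The notice of allowance issues: Aug 23, 2006 + 8 days = Aug 31, 2006.
The patent is granted: Aug 31, 2006 + 21 days = Sep 21, 2006.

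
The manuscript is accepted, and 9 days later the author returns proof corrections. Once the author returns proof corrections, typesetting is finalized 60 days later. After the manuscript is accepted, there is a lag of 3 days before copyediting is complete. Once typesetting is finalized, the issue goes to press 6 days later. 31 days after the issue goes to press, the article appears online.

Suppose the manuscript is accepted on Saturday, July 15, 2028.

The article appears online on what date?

Sunday, October 29, 2028

The manuscript is accepted: Jul 15, 2028.
The author returns proof corrections: Jul 15, 2028 + 9 days = Jul 24, 2028.
Typesetting is finalized: Jul 24, 2028 + 60 days = Sep 22, 2028.
The issue goes to press: Sep 22, 2028 + 6 days = Sep 28, 2028.
The article appears online: Sep 28, 2028 + 31 days = Oct 29, 2028.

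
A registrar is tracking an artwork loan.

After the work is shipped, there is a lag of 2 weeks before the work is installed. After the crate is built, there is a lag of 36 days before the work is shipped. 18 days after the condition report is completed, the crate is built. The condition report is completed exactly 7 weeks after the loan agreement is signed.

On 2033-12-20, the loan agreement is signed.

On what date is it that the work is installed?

2034-04-16

The loan agreement is signed: Dec 20, 2033.
The condition report is completed: Dec 20, 2033 + 7 weeks = Feb 7, 2034.
The crate is built: Feb 7, 2034 + 18 days = Feb 25, 2034.
The work is shipped: Feb 25, 2034 + 36 days = Apr 2, 2034.
The work is installed: Apr 2, 2034 + 2 weeks = Apr 16, 2034.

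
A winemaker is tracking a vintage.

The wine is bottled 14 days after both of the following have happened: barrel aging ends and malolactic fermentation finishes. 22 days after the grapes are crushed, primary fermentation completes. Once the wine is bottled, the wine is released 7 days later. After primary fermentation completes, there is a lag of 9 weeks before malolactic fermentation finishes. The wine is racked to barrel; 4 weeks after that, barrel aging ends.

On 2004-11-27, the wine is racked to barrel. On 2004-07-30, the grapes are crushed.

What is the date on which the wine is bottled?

2005-01-08

The wine is racked to barrel: Nov 27, 2004.
Barrel aging ends: Nov 27, 2004 + 4 weeks = Dec 25, 2004.
The grapes are crushed: Jul 30, 2004.
Primary fermentation completes: Jul 30, 2004 + 22 days = Aug 21, 2004.
Malolactic fermentation finishes: Aug 21, 2004 + 9 weeks = Oct 23, 2004.
Both prerequisites met — barrel aging ends (Dec 25, 2004), malolactic fermentation finishes (Oct 23, 2004); the later is Dec 25, 2004.
The wine is bottled: Dec 25, 2004 + 14 days = Jan 8, 2005.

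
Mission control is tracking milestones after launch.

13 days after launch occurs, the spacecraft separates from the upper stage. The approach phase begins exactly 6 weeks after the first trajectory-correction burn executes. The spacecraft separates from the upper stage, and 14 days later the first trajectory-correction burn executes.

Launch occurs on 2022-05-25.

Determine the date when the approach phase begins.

Launch occurs: May 25, 2022.
The spacecraft separates from the upper stage: May 25, 2022 + 13 days = Jun 7, 2022.
The first trajectory-correction burn executes: Jun 7, 2022 + 14 days = Jun 21, 2022.
The approach phase begins: Jun 21, 2022 + 6 weeks = Aug 2, 2022.

2022-08-02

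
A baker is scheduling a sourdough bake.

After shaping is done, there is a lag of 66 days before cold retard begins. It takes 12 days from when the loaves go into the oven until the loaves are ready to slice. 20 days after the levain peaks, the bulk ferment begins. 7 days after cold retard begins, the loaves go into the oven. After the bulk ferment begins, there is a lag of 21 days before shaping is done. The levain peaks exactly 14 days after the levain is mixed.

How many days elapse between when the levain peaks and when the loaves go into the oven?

114 days

Causal path: the levain peaks → the bulk ferment begins → shaping is done → cold retard begins → the loaves go into the oven.
Total delay along the path: 20 + 21 + 66 + 7 = 114 days.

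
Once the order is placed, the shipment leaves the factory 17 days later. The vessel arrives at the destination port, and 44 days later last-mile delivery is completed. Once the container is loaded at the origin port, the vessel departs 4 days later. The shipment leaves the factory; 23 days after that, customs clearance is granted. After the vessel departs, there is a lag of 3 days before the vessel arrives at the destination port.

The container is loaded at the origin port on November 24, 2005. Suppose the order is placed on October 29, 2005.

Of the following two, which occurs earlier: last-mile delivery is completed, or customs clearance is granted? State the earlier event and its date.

Customs clearance is granted — December 8, 2005

The container is loaded at the origin port: Nov 24, 2005.
The vessel departs: Nov 24, 2005 + 4 days = Nov 28, 2005.
The vessel arrives at the destination port: Nov 28, 2005 + 3 days = Dec 1, 2005.
Last-mile delivery is completed: Dec 1, 2005 + 44 days = Jan 14, 2006.
The order is placed: Oct 29, 2005.
The shipment leaves the factory: Oct 29, 2005 + 17 days = Nov 15, 2005.
Customs clearance is granted: Nov 15, 2005 + 23 days = Dec 8, 2005.
Comparing: last-mile delivery is completed on Jan 14, 2006 vs customs clearance is granted on Dec 8, 2005. Earlier: customs clearance is granted.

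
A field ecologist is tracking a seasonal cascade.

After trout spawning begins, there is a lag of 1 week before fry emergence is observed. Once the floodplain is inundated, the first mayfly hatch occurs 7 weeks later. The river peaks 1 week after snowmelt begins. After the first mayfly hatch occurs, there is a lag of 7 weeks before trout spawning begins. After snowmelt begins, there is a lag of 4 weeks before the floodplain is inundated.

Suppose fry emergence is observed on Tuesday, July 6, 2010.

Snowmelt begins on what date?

Fry emergence is observed: Jul 6, 2010.
Trout spawning begins: Jul 6, 2010 − 1 week = Jun 29, 2010.
The first mayfly hatch occurs: Jun 29, 2010 − 7 weeks = May 11, 2010.
The floodplain is inundated: May 11, 2010 − 7 weeks = Mar 23, 2010.
Snowmelt begins: Mar 23, 2010 − 4 weeks = Feb 23, 2010.

Tuesday, February 23, 2010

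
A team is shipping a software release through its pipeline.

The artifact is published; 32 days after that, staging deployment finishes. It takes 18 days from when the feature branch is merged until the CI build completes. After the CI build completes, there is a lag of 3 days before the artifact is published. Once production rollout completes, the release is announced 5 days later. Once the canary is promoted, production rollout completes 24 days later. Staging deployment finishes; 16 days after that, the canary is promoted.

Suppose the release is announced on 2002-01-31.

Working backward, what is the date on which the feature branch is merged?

2001-10-25

The release is announced: Jan 31, 2002.
Production rollout completes: Jan 31, 2002 − 5 days = Jan 26, 2002.
The canary is promoted: Jan 26, 2002 − 24 days = Jan 2, 2002.
Staging deployment finishes: Jan 2, 2002 − 16 days = Dec 17, 2001.
The artifact is published: Dec 17, 2001 − 32 days = Nov 15, 2001.
The CI build completes: Nov 15, 2001 − 3 days = Nov 12, 2001.
The feature branch is merged: Nov 12, 2001 − 18 days = Oct 25, 2001.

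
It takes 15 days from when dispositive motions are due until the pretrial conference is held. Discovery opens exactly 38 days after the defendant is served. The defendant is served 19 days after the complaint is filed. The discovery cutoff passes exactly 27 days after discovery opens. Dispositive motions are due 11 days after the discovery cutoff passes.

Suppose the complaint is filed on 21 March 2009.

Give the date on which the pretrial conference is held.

The complaint is filed: Mar 21, 2009.
The defendant is served: Mar 21, 2009 + 19 days = Apr 9, 2009.
Discovery opens: Apr 9, 2009 + 38 days = May 17, 2009.
The discovery cutoff passes: May 17, 2009 + 27 days = Jun 13, 2009.
Dispositive motions are due: Jun 13, 2009 + 11 days = Jun 24, 2009.
The pretrial conference is held: Jun 24, 2009 + 15 days = Jul 9, 2009.

9 July 2009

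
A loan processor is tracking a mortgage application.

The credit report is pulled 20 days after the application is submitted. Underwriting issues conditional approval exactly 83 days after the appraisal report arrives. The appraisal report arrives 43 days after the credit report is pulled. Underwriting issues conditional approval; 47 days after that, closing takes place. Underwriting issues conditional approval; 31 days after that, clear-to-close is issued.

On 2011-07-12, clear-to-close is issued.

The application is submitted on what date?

2011-01-16

Clear-to-close is issued: Jul 12, 2011.
Underwriting issues conditional approval: Jul 12, 2011 − 31 days = Jun 11, 2011.
The appraisal report arrives: Jun 11, 2011 − 83 days = Mar 20, 2011.
The credit report is pulled: Mar 20, 2011 − 43 days = Feb 5, 2011.
The application is submitted: Feb 5, 2011 − 20 days = Jan 16, 2011.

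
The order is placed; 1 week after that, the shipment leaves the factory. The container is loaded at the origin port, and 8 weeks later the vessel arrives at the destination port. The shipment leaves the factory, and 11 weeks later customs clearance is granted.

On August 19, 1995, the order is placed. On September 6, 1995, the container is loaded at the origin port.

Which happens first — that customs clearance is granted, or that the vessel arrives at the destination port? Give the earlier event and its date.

The vessel arrives at the destination port — November 1, 1995

The order is placed: Aug 19, 1995.
The shipment leaves the factory: Aug 19, 1995 + 1 week = Aug 26, 1995.
Customs clearance is granted: Aug 26, 1995 + 11 weeks = Nov 11, 1995.
The container is loaded at the origin port: Sep 6, 1995.
The vessel arrives at the destination port: Sep 6, 1995 + 8 weeks = Nov 1, 1995.
Comparing: customs clearance is granted on Nov 11, 1995 vs the vessel arrives at the destination port on Nov 1, 1995. Earlier: the vessel arrives at the destination port.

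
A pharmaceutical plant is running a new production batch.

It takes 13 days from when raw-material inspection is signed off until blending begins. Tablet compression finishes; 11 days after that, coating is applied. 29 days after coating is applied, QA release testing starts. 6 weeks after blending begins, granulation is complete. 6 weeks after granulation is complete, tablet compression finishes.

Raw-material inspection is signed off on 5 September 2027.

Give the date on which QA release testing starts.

20 January 2028

Raw-material inspection is signed off: Sep 5, 2027.
Blending begins: Sep 5, 2027 + 13 days = Sep 18, 2027.
Granulation is complete: Sep 18, 2027 + 6 weeks = Oct 30, 2027.
Tablet compression finishes: Oct 30, 2027 + 6 weeks = Dec 11, 2027.
Coating is applied: Dec 11, 2027 + 11 days = Dec 22, 2027.
QA release testing starts: Dec 22, 2027 + 29 days = Jan 20, 2028.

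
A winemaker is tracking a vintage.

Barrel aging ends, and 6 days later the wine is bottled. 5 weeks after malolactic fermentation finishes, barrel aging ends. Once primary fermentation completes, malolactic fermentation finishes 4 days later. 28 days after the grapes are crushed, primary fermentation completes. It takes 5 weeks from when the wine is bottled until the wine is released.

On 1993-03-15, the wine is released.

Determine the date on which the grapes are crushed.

1992-11-27

The wine is released: Mar 15, 1993.
The wine is bottled: Mar 15, 1993 − 5 weeks = Feb 8, 1993.
Barrel aging ends: Feb 8, 1993 − 6 days = Feb 2, 1993.
Malolactic fermentation finishes: Feb 2, 1993 − 5 weeks = Dec 29, 1992.
Primary fermentation completes: Dec 29, 1992 − 4 days = Dec 25, 1992.
The grapes are crushed: Dec 25, 1992 − 28 days = Nov 27, 1992.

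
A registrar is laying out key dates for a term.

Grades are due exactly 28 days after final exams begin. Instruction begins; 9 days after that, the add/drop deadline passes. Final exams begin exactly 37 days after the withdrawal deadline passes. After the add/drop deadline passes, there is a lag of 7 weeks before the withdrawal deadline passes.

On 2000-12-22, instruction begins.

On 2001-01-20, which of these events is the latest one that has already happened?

Instruction begins: Dec 22, 2000.
The add/drop deadline passes: Dec 22, 2000 + 9 days = Dec 31, 2000.
The withdrawal deadline passes: Dec 31, 2000 + 7 weeks = Feb 18, 2001.
Final exams begin: Feb 18, 2001 + 37 days = Mar 27, 2001.
Grades are due: Mar 27, 2001 + 28 days = Apr 24, 2001.
Jan 20, 2001 falls between when the add/drop deadline passes (Dec 31, 2000) and when the withdrawal deadline passes (Feb 18, 2001).

The add/drop deadline passes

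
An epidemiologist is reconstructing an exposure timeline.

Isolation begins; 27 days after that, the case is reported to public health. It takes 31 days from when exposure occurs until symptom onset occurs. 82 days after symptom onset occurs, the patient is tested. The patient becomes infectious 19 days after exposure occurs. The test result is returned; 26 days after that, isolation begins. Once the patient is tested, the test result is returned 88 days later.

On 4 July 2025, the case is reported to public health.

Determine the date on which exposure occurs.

23 October 2024

The case is reported to public health: Jul 4, 2025.
Isolation begins: Jul 4, 2025 − 27 days = Jun 7, 2025.
The test result is returned: Jun 7, 2025 − 26 days = May 12, 2025.
The patient is tested: May 12, 2025 − 88 days = Feb 13, 2025.
Symptom onset occurs: Feb 13, 2025 − 82 days = Nov 23, 2024.
Exposure occurs: Nov 23, 2024 − 31 days = Oct 23, 2024.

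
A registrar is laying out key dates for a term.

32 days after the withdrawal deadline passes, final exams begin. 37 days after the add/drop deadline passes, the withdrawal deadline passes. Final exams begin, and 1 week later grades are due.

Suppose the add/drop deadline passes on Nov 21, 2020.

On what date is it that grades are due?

Feb 5, 2021

The add/drop deadline passes: Nov 21, 2020.
The withdrawal deadline passes: Nov 21, 2020 + 37 days = Dec 28, 2020.
Final exams begin: Dec 28, 2020 + 32 days = Jan 29, 2021.
Grades are due: Jan 29, 2021 + 1 week = Feb 5, 2021.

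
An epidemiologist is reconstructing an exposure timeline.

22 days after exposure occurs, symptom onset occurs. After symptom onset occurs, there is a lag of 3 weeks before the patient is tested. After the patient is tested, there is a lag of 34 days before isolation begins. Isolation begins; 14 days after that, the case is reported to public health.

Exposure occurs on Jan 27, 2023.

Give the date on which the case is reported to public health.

Apr 28, 2023

Exposure occurs: Jan 27, 2023.
Symptom onset occurs: Jan 27, 2023 + 22 days = Feb 18, 2023.
The patient is tested: Feb 18, 2023 + 3 weeks = Mar 11, 2023.
Isolation begins: Mar 11, 2023 + 34 days = Apr 14, 2023.
The case is reported to public health: Apr 14, 2023 + 14 days = Apr 28, 2023.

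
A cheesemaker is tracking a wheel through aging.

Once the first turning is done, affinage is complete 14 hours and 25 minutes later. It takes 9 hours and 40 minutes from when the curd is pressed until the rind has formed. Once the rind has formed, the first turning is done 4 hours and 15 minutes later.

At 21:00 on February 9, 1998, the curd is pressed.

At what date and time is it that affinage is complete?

01:20 on February 11, 1998

The curd is pressed: 21:00 Feb 9, 1998.
The rind has formed: 21:00 Feb 9, 1998 + 9h40m = 06:40 Feb 10, 1998.
The first turning is done: 06:40 Feb 10, 1998 + 4h15m = 10:55 Feb 10, 1998.
Affinage is complete: 10:55 Feb 10, 1998 + 14h25m = 01:20 Feb 11, 1998.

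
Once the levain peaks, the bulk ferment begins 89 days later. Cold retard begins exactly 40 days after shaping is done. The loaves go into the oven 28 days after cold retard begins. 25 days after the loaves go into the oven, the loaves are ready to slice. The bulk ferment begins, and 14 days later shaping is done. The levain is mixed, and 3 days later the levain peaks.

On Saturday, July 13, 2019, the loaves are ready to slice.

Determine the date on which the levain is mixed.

The loaves are ready to slice: Jul 13, 2019.
The loaves go into the oven: Jul 13, 2019 − 25 days = Jun 18, 2019.
Cold retard begins: Jun 18, 2019 − 28 days = May 21, 2019.
Shaping is done: May 21, 2019 − 40 days = Apr 11, 2019.
The bulk ferment begins: Apr 11, 2019 − 14 days = Mar 28, 2019.
The levain peaks: Mar 28, 2019 − 89 days = Dec 29, 2018.
The levain is mixed: Dec 29, 2018 − 3 days = Dec 26, 2018.

Wednesday, December 26, 2018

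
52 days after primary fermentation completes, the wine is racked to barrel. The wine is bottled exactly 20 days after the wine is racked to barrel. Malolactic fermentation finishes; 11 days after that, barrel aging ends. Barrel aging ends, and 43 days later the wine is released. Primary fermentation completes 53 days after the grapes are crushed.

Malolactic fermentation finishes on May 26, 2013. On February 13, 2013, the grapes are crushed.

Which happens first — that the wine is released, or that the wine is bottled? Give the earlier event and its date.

Malolactic fermentation finishes: May 26, 2013.
Barrel aging ends: May 26, 2013 + 11 days = Jun 6, 2013.
The wine is released: Jun 6, 2013 + 43 days = Jul 19, 2013.
The grapes are crushed: Feb 13, 2013.
Primary fermentation completes: Feb 13, 2013 + 53 days = Apr 7, 2013.
The wine is racked to barrel: Apr 7, 2013 + 52 days = May 29, 2013.
The wine is bottled: May 29, 2013 + 20 days = Jun 18, 2013.
Comparing: the wine is released on Jul 19, 2013 vs the wine is bottled on Jun 18, 2013. Earlier: the wine is bottled.

The wine is bottled — June 18, 2013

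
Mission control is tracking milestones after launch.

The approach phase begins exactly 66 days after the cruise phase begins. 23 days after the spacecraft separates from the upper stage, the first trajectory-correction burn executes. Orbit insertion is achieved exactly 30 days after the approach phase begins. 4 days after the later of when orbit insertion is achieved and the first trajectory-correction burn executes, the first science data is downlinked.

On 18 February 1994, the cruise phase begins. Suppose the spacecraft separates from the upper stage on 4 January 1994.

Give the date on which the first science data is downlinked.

29 May 1994

The cruise phase begins: Feb 18, 1994.
The approach phase begins: Feb 18, 1994 + 66 days = Apr 25, 1994.
Orbit insertion is achieved: Apr 25, 1994 + 30 days = May 25, 1994.
The spacecraft separates from the upper stage: Jan 4, 1994.
The first trajectory-correction burn executes: Jan 4, 1994 + 23 days = Jan 27, 1994.
Both prerequisites met — orbit insertion is achieved (May 25, 1994), the first trajectory-correction burn executes (Jan 27, 1994); the later is May 25, 1994.
The first science data is downlinked: May 25, 1994 + 4 days = May 29, 1994.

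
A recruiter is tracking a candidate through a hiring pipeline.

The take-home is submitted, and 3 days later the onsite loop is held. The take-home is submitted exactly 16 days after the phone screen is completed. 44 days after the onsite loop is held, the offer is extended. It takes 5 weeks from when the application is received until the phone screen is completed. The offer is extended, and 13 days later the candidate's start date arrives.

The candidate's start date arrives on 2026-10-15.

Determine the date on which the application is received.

2026-06-26

The candidate's start date arrives: Oct 15, 2026.
The offer is extended: Oct 15, 2026 − 13 days = Oct 2, 2026.
The onsite loop is held: Oct 2, 2026 − 44 days = Aug 19, 2026.
The take-home is submitted: Aug 19, 2026 − 3 days = Aug 16, 2026.
The phone screen is completed: Aug 16, 2026 − 16 days = Jul 31, 2026.
The application is received: Jul 31, 2026 − 5 weeks = Jun 26, 2026.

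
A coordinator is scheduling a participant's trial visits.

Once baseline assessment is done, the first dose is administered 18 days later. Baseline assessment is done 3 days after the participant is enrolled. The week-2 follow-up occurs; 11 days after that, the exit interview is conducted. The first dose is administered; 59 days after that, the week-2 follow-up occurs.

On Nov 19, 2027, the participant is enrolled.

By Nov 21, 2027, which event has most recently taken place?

The participant is enrolled: Nov 19, 2027.
Baseline assessment is done: Nov 19, 2027 + 3 days = Nov 22, 2027.
The first dose is administered: Nov 22, 2027 + 18 days = Dec 10, 2027.
The week-2 follow-up occurs: Dec 10, 2027 + 59 days = Feb 7, 2028.
The exit interview is conducted: Feb 7, 2028 + 11 days = Feb 18, 2028.
Nov 21, 2027 falls between when the participant is enrolled (Nov 19, 2027) and when baseline assessment is done (Nov 22, 2027).

The participant is enrolled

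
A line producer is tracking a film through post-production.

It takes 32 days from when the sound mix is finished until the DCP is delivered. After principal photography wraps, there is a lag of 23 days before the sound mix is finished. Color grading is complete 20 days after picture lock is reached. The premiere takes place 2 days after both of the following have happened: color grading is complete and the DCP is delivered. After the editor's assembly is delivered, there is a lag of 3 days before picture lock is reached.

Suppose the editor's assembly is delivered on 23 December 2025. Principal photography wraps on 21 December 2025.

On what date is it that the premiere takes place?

16 February 2026

The editor's assembly is delivered: Dec 23, 2025.
Picture lock is reached: Dec 23, 2025 + 3 days = Dec 26, 2025.
Color grading is complete: Dec 26, 2025 + 20 days = Jan 15, 2026.
Principal photography wraps: Dec 21, 2025.
The sound mix is finished: Dec 21, 2025 + 23 days = Jan 13, 2026.
The DCP is delivered: Jan 13, 2026 + 32 days = Feb 14, 2026.
Both prerequisites met — color grading is complete (Jan 15, 2026), the DCP is delivered (Feb 14, 2026); the later is Feb 14, 2026.
The premiere takes place: Feb 14, 2026 + 2 days = Feb 16, 2026.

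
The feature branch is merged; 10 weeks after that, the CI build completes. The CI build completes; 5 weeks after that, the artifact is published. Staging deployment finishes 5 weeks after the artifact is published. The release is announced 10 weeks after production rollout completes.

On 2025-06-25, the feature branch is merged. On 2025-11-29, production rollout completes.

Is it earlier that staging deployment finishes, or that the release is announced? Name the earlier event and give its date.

Staging deployment finishes — 2025-11-12

The feature branch is merged: Jun 25, 2025.
The CI build completes: Jun 25, 2025 + 10 weeks = Sep 3, 2025.
The artifact is published: Sep 3, 2025 + 5 weeks = Oct 8, 2025.
Staging deployment finishes: Oct 8, 2025 + 5 weeks = Nov 12, 2025.
Production rollout completes: Nov 29, 2025.
The release is announced: Nov 29, 2025 + 10 weeks = Feb 7, 2026.
Comparing: staging deployment finishes on Nov 12, 2025 vs the release is announced on Feb 7, 2026. Earlier: staging deployment finishes.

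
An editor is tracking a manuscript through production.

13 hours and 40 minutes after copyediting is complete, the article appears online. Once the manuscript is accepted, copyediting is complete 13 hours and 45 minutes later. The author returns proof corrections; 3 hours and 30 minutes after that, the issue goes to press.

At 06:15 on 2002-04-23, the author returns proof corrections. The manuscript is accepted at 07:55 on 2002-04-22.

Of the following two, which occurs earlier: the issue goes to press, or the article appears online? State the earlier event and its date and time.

The author returns proof corrections: 06:15 Apr 23, 2002.
The issue goes to press: 06:15 Apr 23, 2002 + 3h30m = 09:45 Apr 23, 2002.
The manuscript is accepted: 07:55 Apr 22, 2002.
Copyediting is complete: 07:55 Apr 22, 2002 + 13h45m = 21:40 Apr 22, 2002.
The article appears online: 21:40 Apr 22, 2002 + 13h40m = 11:20 Apr 23, 2002.
Comparing: the issue goes to press at 09:45 Apr 23, 2002 vs the article appears online at 11:20 Apr 23, 2002. Earlier: the issue goes to press.

The issue goes to press — 09:45 on 2002-04-23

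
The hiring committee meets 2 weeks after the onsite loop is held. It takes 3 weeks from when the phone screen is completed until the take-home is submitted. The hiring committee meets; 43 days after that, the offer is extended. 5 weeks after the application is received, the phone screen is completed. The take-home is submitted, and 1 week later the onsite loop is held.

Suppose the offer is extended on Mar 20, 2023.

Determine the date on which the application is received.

The offer is extended: Mar 20, 2023.
The hiring committee meets: Mar 20, 2023 − 43 days = Feb 5, 2023.
The onsite loop is held: Feb 5, 2023 − 2 weeks = Jan 22, 2023.
The take-home is submitted: Jan 22, 2023 − 1 week = Jan 15, 2023.
The phone screen is completed: Jan 15, 2023 − 3 weeks = Dec 25, 2022.
The application is received: Dec 25, 2022 − 5 weeks = Nov 20, 2022.

Nov 20, 2022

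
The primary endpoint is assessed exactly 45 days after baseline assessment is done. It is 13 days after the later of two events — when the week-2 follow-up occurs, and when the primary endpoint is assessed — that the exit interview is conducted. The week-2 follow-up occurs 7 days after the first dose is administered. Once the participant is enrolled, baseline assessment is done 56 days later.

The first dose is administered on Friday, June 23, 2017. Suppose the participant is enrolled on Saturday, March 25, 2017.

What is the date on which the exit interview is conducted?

The first dose is administered: Jun 23, 2017.
The week-2 follow-up occurs: Jun 23, 2017 + 7 days = Jun 30, 2017.
The participant is enrolled: Mar 25, 2017.
Baseline assessment is done: Mar 25, 2017 + 56 days = May 20, 2017.
The primary endpoint is assessed: May 20, 2017 + 45 days = Jul 4, 2017.
Both prerequisites met — the week-2 follow-up occurs (Jun 30, 2017), the primary endpoint is assessed (Jul 4, 2017); the later is Jul 4, 2017.
The exit interview is conducted: Jul 4, 2017 + 13 days = Jul 17, 2017.

Monday, July 17, 2017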